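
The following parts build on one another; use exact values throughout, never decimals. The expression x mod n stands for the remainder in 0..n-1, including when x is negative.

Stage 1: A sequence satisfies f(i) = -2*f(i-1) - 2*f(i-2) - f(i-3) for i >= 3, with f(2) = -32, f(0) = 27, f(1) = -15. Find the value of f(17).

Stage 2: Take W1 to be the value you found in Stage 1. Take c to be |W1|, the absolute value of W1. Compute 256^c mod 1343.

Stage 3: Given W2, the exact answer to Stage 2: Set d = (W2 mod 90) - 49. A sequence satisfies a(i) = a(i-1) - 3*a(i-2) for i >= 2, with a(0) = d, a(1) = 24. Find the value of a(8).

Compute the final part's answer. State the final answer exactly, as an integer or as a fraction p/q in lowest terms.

Stage 1: f(3) = -2*(-32) - 2*(-15) - 1*(27) = 67; iterating: f(3)=67, f(4)=-55, f(5)=8, f(6)=27, f(7)=-15, f(8)=-32, f(9)=67, f(10)=-55, f(11)=8, f(12)=27, f(13)=-15, f(14)=-32, f(15)=67, f(16)=-55, f(17)=8; answer 8
Stage 2: W1 = 8; c = 8; squarings mod 1343: 256^1=256, 256^2=1072, 256^4=919, 256^8=1157; 256^8 = 256^8 = 1157 (mod 1343); answer 1157
Stage 3: W2 = 1157; d = 28; a(2) = 1*(24) - 3*(28) = -60; iterating: a(2)=-60, a(3)=-132, a(4)=48, a(5)=444, a(6)=300, a(7)=-1032, a(8)=-1932; answer -1932

-1932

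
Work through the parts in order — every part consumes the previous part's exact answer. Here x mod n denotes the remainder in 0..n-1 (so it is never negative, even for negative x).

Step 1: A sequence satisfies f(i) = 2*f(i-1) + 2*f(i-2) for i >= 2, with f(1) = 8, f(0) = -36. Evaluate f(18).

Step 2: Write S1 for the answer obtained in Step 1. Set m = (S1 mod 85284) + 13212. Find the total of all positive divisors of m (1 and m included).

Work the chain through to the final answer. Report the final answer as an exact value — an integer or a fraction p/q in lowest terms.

Step 1: f(2) = 2*(8) + 2*(-36) = -56; iterating: f(2)=-56, f(3)=-96, f(4)=-304, f(5)=-800, f(6)=-2208, f(7)=-6016, f(8)=-16448, f(9)=-44928, f(10)=-122752, f(11)=-335360, f(12)=-916224, f(13)=-2503168, f(14)=-6838784, f(15)=-18683904, f(16)=-51045376, f(17)=-139458560, f(18)=-381007872; answer -381007872
Step 2: S1 = -381007872; m = 54252; 54252 = 2^2 * 3^2 * 11 * 137; sigma = (1 + 2 + 4) * (1 + 3 + 9) * (1 + 11) * (1 + 137) = 7 * 13 * 12 * 138 = 150696; answer 150696

150696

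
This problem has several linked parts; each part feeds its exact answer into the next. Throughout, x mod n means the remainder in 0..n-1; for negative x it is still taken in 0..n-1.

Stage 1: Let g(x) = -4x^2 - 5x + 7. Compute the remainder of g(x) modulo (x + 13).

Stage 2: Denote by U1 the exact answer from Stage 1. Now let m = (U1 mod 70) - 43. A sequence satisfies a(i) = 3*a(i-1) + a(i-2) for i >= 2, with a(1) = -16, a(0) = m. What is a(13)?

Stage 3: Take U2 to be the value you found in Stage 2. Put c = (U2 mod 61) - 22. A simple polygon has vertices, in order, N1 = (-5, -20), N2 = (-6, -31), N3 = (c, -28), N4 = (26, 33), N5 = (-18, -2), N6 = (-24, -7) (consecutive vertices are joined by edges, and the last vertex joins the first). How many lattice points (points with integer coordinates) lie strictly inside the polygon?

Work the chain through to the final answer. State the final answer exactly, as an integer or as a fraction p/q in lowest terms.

2084

Stage 1: remainder = value at the root: -4*(-13)^2 - 5*(-13)^1 + 7 = (-676) + (65) + (7) = -604; answer -604
Stage 2: U1 = -604; m = -17; a(2) = 3*(-16) + 1*(-17) = -65; iterating: a(2)=-65, a(3)=-211, a(4)=-698, a(5)=-2305, a(6)=-7613, a(7)=-25144, a(8)=-83045, a(9)=-274279, a(10)=-905882, a(11)=-2991925, a(12)=-9881657, a(13)=-32636896; answer -32636896
Stage 3: U2 = -32636896; c = 34; cross terms: (-5*-31 - -6*-20)=35, (-6*-28 - 34*-31)=1222, (34*33 - 26*-28)=1850, (26*-2 - -18*33)=542, (-18*-7 - -24*-2)=78, (-24*-20 - -5*-7)=445; twice the area = |4172| = 4172; area = 2086; boundary points = 1 + 1 + 1 + 1 + 1 + 1 = 6; strictly interior points = area - boundary/2 + 1 = 2084; answer 2084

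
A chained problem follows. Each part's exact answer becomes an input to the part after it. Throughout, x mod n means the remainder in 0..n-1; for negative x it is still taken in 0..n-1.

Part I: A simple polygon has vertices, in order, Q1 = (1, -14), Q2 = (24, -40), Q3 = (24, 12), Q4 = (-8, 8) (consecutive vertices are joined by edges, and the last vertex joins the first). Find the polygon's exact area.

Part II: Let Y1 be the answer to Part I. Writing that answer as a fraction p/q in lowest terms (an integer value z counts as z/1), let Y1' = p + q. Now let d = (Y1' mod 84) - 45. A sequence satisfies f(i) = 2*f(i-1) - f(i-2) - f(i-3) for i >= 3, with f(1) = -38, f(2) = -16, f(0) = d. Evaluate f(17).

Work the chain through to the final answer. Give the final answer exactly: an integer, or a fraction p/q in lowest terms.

Part I: cross terms: (1*-40 - 24*-14)=296, (24*12 - 24*-40)=1248, (24*8 - -8*12)=288, (-8*-14 - 1*8)=104; twice the area = |1936| = 1936; area = 968; answer 968
Part II: Y1 = 968; threaded value p + q = 969; d = 0; f(3) = 2*(-16) - 1*(-38) - 1*(0) = 6; iterating: f(3)=6, f(4)=66, f(5)=142, f(6)=212, f(7)=216, f(8)=78, f(9)=-272, f(10)=-838, f(11)=-1482, f(12)=-1854, f(13)=-1388, f(14)=560, f(15)=4362, f(16)=9552, f(17)=14182; answer 14182

14182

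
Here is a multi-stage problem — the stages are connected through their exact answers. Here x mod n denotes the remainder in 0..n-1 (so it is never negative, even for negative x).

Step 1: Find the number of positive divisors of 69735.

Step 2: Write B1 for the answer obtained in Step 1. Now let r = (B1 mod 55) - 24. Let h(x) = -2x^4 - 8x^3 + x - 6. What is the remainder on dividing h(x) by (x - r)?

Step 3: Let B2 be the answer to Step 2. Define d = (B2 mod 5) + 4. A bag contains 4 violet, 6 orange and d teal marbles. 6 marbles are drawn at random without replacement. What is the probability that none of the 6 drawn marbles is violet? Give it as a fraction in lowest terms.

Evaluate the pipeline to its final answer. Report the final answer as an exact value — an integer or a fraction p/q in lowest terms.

Step 1: 69735 = 3 * 5 * 4649; number of divisors = (1+1) * (1+1) * (1+1) = 8; answer 8
Step 2: B1 = 8; r = -16; remainder = value at the root: -2*(-16)^4 - 8*(-16)^3 + 1*(-16)^1 - 6 = (-131072) + (32768) + (-16) + (-6) = -98326; answer -98326
Step 3: B2 = -98326; d = 8; total draws C(18,6) = 18564; favorable C(14,6) = 3003; P = 11/68; answer 11/68

11/68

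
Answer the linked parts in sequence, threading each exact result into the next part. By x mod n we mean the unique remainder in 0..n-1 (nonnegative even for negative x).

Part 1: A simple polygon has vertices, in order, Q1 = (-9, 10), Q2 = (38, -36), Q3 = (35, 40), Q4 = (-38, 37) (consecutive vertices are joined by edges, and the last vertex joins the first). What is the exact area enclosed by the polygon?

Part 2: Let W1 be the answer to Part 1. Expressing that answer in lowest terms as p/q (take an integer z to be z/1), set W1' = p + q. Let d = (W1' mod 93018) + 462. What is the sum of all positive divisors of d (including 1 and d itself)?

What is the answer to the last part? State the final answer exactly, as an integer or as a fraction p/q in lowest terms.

3210

Part 1: cross terms: (-9*-36 - 38*10)=-56, (38*40 - 35*-36)=2780, (35*37 - -38*40)=2815, (-38*10 - -9*37)=-47; twice the area = |5492| = 5492; area = 2746; answer 2746
Part 2: W1 = 2746; threaded value p + q = 2747; d = 3209; 3209 is prime, so its only divisors are 1 and 3209; sigma = 1 + 3209 = 3210; answer 3210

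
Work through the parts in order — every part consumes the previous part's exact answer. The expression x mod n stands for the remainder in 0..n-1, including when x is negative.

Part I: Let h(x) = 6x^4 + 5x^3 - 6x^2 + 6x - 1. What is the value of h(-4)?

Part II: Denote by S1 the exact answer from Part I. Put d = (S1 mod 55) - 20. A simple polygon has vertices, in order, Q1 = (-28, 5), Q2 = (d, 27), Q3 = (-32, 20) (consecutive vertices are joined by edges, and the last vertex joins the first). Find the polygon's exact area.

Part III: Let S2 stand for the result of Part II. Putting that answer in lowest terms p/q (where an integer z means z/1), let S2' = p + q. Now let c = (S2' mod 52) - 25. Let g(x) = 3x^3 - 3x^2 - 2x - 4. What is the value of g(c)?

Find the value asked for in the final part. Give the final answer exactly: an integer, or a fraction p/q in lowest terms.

-7076

Part I: 6*(-4)^4 + 5*(-4)^3 - 6*(-4)^2 + 6*(-4)^1 - 1 = (1536) + (-320) + (-96) + (-24) + (-1) = 1095; answer 1095
Part II: S1 = 1095; d = 30; cross terms: (-28*27 - 30*5)=-906, (30*20 - -32*27)=1464, (-32*5 - -28*20)=400; twice the area = |958| = 958; area = 479; answer 479
Part III: S2 = 479; threaded value p + q = 480; c = -13; 3*(-13)^3 - 3*(-13)^2 - 2*(-13)^1 - 4 = (-6591) + (-507) + (26) + (-4) = -7076; answer -7076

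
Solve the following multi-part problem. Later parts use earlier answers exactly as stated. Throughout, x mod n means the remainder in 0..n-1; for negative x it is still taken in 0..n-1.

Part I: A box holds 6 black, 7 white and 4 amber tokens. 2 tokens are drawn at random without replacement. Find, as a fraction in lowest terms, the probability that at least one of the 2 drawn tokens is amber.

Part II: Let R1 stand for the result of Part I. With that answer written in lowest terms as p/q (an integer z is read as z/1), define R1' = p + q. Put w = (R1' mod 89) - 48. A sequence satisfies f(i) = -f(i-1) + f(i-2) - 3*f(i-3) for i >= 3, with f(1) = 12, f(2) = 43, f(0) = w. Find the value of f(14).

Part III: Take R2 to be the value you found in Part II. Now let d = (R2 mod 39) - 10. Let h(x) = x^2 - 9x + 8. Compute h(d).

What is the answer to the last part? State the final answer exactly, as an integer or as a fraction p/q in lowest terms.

Part I: total draws C(17,2) = 136; complement C(13,2) = 78; favorable 136 - 78 = 58; P = 29/68; answer 29/68
Part II: R1 = 29/68; threaded value p + q = 97; w = -40; f(3) = -1*(43) + 1*(12) - 3*(-40) = 89; iterating: f(3)=89, f(4)=-82, f(5)=42, f(6)=-391, f(7)=679, f(8)=-1196, f(9)=3048, f(10)=-6281, f(11)=12917, f(12)=-28342, f(13)=60102, f(14)=-127195; answer -127195
Part III: R2 = -127195; d = 13; 1*(13)^2 - 9*(13)^1 + 8 = (169) + (-117) + (8) = 60; answer 60

60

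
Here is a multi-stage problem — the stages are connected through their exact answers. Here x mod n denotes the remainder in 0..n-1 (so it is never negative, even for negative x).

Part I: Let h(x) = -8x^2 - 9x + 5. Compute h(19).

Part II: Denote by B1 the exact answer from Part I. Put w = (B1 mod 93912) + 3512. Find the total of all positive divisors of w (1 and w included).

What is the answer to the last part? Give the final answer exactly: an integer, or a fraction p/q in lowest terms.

Part I: -8*(19)^2 - 9*(19)^1 + 5 = (-2888) + (-171) + (5) = -3054; answer -3054
Part II: B1 = -3054; w = 94370; 94370 = 2 * 5 * 9437; sigma = (1 + 2) * (1 + 5) * (1 + 9437) = 3 * 6 * 9438 = 169884; answer 169884

169884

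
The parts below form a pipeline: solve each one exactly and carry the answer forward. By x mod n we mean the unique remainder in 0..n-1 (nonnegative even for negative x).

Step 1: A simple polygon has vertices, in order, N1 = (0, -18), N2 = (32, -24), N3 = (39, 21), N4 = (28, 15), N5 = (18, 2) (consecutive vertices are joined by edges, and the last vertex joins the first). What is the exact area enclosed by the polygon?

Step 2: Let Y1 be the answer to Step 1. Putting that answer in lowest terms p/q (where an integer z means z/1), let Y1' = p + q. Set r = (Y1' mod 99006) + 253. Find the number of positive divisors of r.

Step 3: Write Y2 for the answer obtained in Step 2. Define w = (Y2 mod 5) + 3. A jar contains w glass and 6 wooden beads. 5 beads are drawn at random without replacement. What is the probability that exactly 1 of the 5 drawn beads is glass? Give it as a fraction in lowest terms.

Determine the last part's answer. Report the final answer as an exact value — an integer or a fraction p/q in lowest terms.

5/44

Step 1: cross terms: (0*-24 - 32*-18)=576, (32*21 - 39*-24)=1608, (39*15 - 28*21)=-3, (28*2 - 18*15)=-214, (18*-18 - 0*2)=-324; twice the area = |1643| = 1643; area = 1643/2; answer 1643/2
Step 2: Y1 = 1643/2; threaded value p + q = 1645; r = 1898; 1898 = 2 * 13 * 73; number of divisors = (1+1) * (1+1) * (1+1) = 8; answer 8
Step 3: Y2 = 8; w = 6; total draws C(12,5) = 792; favorable C(6,1)*C(6,4) = 90; P = 5/44; answer 5/44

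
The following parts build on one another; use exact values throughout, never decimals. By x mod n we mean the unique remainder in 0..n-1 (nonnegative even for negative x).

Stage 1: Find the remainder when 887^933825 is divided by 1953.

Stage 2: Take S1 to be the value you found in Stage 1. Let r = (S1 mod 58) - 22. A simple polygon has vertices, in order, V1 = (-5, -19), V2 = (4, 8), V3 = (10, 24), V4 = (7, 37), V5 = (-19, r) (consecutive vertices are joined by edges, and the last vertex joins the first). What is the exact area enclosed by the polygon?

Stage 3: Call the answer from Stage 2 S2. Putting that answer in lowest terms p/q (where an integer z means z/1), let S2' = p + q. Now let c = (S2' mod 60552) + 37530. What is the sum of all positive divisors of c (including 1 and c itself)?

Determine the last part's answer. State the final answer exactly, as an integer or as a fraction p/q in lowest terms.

Stage 1: squarings mod 1953: 887^1=887, 887^2=1663, 887^4=121, 887^8=970, 887^16=1507, 887^32=1663, 887^64=121, 887^128=970, 887^256=1507, 887^512=1663, 887^1024=121, 887^2048=970, 887^4096=1507, 887^8192=1663, 887^16384=121, 887^32768=970, 887^65536=1507, 887^131072=1663, 887^262144=121, 887^524288=970; 887^933825 = 887^1 * 887^64 * 887^128 * 887^256 * 887^512 * 887^1024 * 887^2048 * 887^4096 * 887^8192 * 887^131072 * 887^262144 * 887^524288 = 125 (mod 1953); answer 125
Stage 2: S1 = 125; r = -13; cross terms: (-5*8 - 4*-19)=36, (4*24 - 10*8)=16, (10*37 - 7*24)=202, (7*-13 - -19*37)=612, (-19*-19 - -5*-13)=296; twice the area = |1162| = 1162; area = 581; answer 581
Stage 3: S2 = 581; threaded value p + q = 582; c = 38112; 38112 = 2^5 * 3 * 397; sigma = (1 + 2 + 4 + 8 + 16 + 32) * (1 + 3) * (1 + 397) = 63 * 4 * 398 = 100296; answer 100296

100296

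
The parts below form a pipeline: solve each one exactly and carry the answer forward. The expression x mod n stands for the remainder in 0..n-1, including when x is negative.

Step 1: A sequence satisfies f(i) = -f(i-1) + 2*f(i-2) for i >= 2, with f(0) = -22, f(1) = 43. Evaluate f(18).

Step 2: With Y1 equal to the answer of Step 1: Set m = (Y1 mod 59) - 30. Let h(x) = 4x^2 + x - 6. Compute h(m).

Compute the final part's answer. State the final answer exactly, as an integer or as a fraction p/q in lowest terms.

89

Step 1: f(2) = -1*(43) + 2*(-22) = -87; iterating: f(2)=-87, f(3)=173, f(4)=-347, f(5)=693, f(6)=-1387, f(7)=2773, f(8)=-5547, f(9)=11093, f(10)=-22187, f(11)=44373, f(12)=-88747, f(13)=177493, f(14)=-354987, f(15)=709973, f(16)=-1419947, f(17)=2839893, f(18)=-5679787; answer -5679787
Step 2: Y1 = -5679787; m = -5; 4*(-5)^2 + 1*(-5)^1 - 6 = (100) + (-5) + (-6) = 89; answer 89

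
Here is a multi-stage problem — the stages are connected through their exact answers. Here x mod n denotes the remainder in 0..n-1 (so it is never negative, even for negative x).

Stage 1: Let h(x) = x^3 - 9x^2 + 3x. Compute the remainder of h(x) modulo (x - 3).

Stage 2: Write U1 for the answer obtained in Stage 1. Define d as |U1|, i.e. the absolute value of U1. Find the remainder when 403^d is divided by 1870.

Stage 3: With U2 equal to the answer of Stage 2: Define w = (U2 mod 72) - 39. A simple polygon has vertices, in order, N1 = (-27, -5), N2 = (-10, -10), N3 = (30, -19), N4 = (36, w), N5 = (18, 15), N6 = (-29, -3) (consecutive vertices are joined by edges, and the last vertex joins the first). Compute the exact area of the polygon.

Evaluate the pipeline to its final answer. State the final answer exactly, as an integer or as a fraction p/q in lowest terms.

2163/2

Stage 1: remainder = value at the root: 1*(3)^3 - 9*(3)^2 + 3*(3)^1 = (27) + (-81) + (9) = -45; answer -45
Stage 2: U1 = -45; d = 45; squarings mod 1870: 403^1=403, 403^2=1589, 403^4=421, 403^8=1461, 403^16=851, 403^32=511; 403^45 = 403^1 * 403^4 * 403^8 * 403^32 = 813 (mod 1870); answer 813
Stage 3: U2 = 813; w = -18; cross terms: (-27*-10 - -10*-5)=220, (-10*-19 - 30*-10)=490, (30*-18 - 36*-19)=144, (36*15 - 18*-18)=864, (18*-3 - -29*15)=381, (-29*-5 - -27*-3)=64; twice the area = |2163| = 2163; area = 2163/2; answer 2163/2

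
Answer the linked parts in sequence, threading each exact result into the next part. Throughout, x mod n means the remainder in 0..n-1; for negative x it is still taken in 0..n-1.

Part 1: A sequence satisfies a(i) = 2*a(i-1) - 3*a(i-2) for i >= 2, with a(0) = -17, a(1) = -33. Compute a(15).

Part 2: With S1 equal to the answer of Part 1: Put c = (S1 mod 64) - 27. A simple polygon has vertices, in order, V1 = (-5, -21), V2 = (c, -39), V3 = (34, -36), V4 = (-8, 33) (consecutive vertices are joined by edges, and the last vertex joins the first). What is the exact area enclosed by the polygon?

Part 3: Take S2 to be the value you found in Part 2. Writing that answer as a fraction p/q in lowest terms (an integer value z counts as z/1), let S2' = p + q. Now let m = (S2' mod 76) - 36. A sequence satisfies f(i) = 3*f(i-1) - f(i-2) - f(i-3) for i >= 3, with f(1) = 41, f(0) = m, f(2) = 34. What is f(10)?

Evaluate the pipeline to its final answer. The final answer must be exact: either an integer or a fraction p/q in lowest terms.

Part 1: a(2) = 2*(-33) - 3*(-17) = -15; iterating: a(2)=-15, a(3)=69, a(4)=183, a(5)=159, a(6)=-231, a(7)=-939, a(8)=-1185, a(9)=447, a(10)=4449, a(11)=7557, a(12)=1767, a(13)=-19137, a(14)=-43575, a(15)=-29739; answer -29739
Part 2: S1 = -29739; c = -6; cross terms: (-5*-39 - -6*-21)=69, (-6*-36 - 34*-39)=1542, (34*33 - -8*-36)=834, (-8*-21 - -5*33)=333; twice the area = |2778| = 2778; area = 1389; answer 1389
Part 3: S2 = 1389; threaded value p + q = 1390; m = -14; f(3) = 3*(34) - 1*(41) - 1*(-14) = 75; iterating: f(3)=75, f(4)=150, f(5)=341, f(6)=798, f(7)=1903, f(8)=4570, f(9)=11009, f(10)=26554; answer 26554

26554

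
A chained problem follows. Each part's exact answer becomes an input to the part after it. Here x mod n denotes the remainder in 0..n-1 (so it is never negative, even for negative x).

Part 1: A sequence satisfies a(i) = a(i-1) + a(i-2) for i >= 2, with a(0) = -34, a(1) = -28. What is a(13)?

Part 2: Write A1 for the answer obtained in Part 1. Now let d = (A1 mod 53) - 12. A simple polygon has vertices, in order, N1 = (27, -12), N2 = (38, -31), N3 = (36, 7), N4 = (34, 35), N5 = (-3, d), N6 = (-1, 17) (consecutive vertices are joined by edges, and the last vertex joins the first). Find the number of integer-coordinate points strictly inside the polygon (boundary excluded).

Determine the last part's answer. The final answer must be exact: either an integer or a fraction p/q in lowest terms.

1092

Part 1: a(2) = 1*(-28) + 1*(-34) = -62; iterating: a(2)=-62, a(3)=-90, a(4)=-152, a(5)=-242, a(6)=-394, a(7)=-636, a(8)=-1030, a(9)=-1666, a(10)=-2696, a(11)=-4362, a(12)=-7058, a(13)=-11420; answer -11420
Part 2: A1 = -11420; d = 16; cross terms: (27*-31 - 38*-12)=-381, (38*7 - 36*-31)=1382, (36*35 - 34*7)=1022, (34*16 - -3*35)=649, (-3*17 - -1*16)=-35, (-1*-12 - 27*17)=-447; twice the area = |2190| = 2190; area = 1095; boundary points = 1 + 2 + 2 + 1 + 1 + 1 = 8; strictly interior points = area - boundary/2 + 1 = 1092; answer 1092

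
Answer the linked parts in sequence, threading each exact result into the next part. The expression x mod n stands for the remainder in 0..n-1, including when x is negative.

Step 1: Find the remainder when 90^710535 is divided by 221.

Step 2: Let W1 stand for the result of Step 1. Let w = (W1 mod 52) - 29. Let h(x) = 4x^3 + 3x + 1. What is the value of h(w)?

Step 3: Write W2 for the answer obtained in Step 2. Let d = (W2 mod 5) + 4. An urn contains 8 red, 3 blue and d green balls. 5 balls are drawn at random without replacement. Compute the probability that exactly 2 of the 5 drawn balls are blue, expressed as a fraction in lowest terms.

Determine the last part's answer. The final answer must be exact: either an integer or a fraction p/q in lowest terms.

Step 1: squarings mod 221: 90^1=90, 90^2=144, 90^4=183, 90^8=118, 90^16=1, 90^32=1, 90^64=1, 90^128=1, 90^256=1, 90^512=1, 90^1024=1, 90^2048=1, 90^4096=1, 90^8192=1, 90^16384=1, 90^32768=1, 90^65536=1, 90^131072=1, 90^262144=1, 90^524288=1; 90^710535 = 90^1 * 90^2 * 90^4 * 90^128 * 90^256 * 90^512 * 90^1024 * 90^4096 * 90^16384 * 90^32768 * 90^131072 * 90^524288 = 129 (mod 221); answer 129
Step 2: W1 = 129; w = -4; 4*(-4)^3 + 3*(-4)^1 + 1 = (-256) + (-12) + (1) = -267; answer -267
Step 3: W2 = -267; d = 7; total draws C(18,5) = 8568; favorable C(3,2)*C(15,3) = 1365; P = 65/408; answer 65/408

65/408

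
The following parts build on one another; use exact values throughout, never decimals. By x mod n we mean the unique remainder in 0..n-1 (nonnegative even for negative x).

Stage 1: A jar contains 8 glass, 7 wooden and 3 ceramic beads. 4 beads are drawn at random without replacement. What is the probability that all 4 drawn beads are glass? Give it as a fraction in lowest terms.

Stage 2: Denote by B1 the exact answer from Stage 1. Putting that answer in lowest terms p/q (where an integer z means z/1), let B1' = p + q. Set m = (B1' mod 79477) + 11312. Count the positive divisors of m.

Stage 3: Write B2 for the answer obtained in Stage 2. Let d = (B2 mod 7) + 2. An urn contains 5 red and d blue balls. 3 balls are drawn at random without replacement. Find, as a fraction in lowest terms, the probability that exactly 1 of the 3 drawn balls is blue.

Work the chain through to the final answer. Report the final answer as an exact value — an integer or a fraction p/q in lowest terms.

10/21

Stage 1: total draws C(18,4) = 3060; favorable C(8,4) = 70; P = 7/306; answer 7/306
Stage 2: B1 = 7/306; threaded value p + q = 313; m = 11625; 11625 = 3 * 5^3 * 31; number of divisors = (1+1) * (3+1) * (1+1) = 16; answer 16
Stage 3: B2 = 16; d = 4; total draws C(9,3) = 84; favorable C(4,1)*C(5,2) = 40; P = 10/21; answer 10/21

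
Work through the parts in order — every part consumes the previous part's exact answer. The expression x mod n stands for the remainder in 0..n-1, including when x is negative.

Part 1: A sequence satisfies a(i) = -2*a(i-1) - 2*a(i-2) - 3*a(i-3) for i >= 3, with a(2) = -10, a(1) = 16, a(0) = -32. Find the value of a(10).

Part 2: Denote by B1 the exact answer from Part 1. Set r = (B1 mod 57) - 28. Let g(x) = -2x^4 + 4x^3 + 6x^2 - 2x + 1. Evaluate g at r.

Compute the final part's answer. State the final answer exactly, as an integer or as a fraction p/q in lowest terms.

-1589

Part 1: a(3) = -2*(-10) - 2*(16) - 3*(-32) = 84; iterating: a(3)=84, a(4)=-196, a(5)=254, a(6)=-368, a(7)=816, a(8)=-1658, a(9)=2788, a(10)=-4708; answer -4708
Part 2: B1 = -4708; r = -5; -2*(-5)^4 + 4*(-5)^3 + 6*(-5)^2 - 2*(-5)^1 + 1 = (-1250) + (-500) + (150) + (10) + (1) = -1589; answer -1589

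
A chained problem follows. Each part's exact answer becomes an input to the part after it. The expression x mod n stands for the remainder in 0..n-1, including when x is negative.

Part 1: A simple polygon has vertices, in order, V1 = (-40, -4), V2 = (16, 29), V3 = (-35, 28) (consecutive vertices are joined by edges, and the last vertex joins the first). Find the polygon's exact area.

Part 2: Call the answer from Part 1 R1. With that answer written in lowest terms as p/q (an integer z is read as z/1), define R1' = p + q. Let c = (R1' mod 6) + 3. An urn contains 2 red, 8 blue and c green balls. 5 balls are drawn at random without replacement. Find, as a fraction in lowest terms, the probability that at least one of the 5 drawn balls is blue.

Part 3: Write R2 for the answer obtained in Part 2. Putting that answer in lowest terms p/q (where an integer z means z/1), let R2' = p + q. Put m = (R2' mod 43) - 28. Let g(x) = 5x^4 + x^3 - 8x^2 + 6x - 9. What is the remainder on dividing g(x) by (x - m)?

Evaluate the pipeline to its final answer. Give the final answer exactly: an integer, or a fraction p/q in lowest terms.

Part 1: cross terms: (-40*29 - 16*-4)=-1096, (16*28 - -35*29)=1463, (-35*-4 - -40*28)=1260; twice the area = |1627| = 1627; area = 1627/2; answer 1627/2
Part 2: R1 = 1627/2; threaded value p + q = 1629; c = 6; total draws C(16,5) = 4368; complement C(8,5) = 56; favorable 4368 - 56 = 4312; P = 77/78; answer 77/78
Part 3: R2 = 77/78; threaded value p + q = 155; m = -2; remainder = value at the root: 5*(-2)^4 + 1*(-2)^3 - 8*(-2)^2 + 6*(-2)^1 - 9 = (80) + (-8) + (-32) + (-12) + (-9) = 19; answer 19

19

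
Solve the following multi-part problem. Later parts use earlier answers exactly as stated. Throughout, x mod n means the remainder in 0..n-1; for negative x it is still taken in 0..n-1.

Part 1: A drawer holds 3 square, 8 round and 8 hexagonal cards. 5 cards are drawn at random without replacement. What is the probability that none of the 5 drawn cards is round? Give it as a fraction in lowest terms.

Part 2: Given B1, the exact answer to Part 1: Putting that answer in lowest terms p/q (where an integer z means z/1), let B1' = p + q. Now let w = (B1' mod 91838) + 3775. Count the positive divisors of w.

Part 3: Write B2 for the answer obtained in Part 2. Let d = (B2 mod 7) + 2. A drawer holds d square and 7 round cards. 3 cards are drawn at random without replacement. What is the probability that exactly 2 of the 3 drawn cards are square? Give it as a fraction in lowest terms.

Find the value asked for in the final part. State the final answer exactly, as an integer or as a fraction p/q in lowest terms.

14/55

Part 1: total draws C(19,5) = 11628; favorable C(11,5) = 462; P = 77/1938; answer 77/1938
Part 2: B1 = 77/1938; threaded value p + q = 2015; w = 5790; 5790 = 2 * 3 * 5 * 193; number of divisors = (1+1) * (1+1) * (1+1) * (1+1) = 16; answer 16
Part 3: B2 = 16; d = 4; total draws C(11,3) = 165; favorable C(4,2)*C(7,1) = 42; P = 14/55; answer 14/55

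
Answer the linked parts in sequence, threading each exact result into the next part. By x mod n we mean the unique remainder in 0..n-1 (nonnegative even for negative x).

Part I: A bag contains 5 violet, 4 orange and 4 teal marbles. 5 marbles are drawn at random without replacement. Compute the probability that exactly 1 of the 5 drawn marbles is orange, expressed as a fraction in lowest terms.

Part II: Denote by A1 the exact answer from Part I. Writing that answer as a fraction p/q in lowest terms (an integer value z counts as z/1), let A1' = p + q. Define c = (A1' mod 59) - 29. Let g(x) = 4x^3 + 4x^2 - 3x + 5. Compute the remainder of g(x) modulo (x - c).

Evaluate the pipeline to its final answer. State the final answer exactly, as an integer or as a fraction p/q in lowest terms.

-1150

Part I: total draws C(13,5) = 1287; favorable C(4,1)*C(9,4) = 504; P = 56/143; answer 56/143
Part II: A1 = 56/143; threaded value p + q = 199; c = -7; remainder = value at the root: 4*(-7)^3 + 4*(-7)^2 - 3*(-7)^1 + 5 = (-1372) + (196) + (21) + (5) = -1150; answer -1150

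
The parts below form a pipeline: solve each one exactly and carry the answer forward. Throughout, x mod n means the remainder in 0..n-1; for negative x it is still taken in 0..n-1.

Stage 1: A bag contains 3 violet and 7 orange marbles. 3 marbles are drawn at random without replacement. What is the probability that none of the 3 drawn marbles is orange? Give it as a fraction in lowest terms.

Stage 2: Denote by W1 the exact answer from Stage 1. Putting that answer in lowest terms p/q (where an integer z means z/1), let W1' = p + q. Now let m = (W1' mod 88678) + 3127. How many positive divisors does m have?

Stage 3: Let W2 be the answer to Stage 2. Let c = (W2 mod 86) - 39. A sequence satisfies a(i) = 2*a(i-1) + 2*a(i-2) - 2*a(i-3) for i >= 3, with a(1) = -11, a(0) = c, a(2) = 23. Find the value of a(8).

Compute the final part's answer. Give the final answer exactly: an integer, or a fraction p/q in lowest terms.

Stage 1: total draws C(10,3) = 120; favorable C(3,3) = 1; P = 1/120; answer 1/120
Stage 2: W1 = 1/120; threaded value p + q = 121; m = 3248; 3248 = 2^4 * 7 * 29; number of divisors = (4+1) * (1+1) * (1+1) = 20; answer 20
Stage 3: W2 = 20; c = -19; a(3) = 2*(23) + 2*(-11) - 2*(-19) = 62; iterating: a(3)=62, a(4)=192, a(5)=462, a(6)=1184, a(7)=2908, a(8)=7260; answer 7260

7260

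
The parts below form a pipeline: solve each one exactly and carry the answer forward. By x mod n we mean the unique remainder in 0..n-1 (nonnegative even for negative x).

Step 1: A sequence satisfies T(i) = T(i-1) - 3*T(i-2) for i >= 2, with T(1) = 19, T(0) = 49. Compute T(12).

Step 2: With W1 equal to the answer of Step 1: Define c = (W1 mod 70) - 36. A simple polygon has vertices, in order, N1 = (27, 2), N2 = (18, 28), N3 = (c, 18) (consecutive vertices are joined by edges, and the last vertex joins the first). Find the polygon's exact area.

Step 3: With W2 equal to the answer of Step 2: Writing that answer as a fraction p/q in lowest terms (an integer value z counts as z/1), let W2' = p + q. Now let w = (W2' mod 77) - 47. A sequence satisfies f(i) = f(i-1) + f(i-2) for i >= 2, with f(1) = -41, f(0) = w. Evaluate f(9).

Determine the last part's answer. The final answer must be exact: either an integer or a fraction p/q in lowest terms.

-2066

Step 1: T(2) = 1*(19) - 3*(49) = -128; iterating: T(2)=-128, T(3)=-185, T(4)=199, T(5)=754, T(6)=157, T(7)=-2105, T(8)=-2576, T(9)=3739, T(10)=11467, T(11)=250, T(12)=-34151; answer -34151
Step 2: W1 = -34151; c = -27; cross terms: (27*28 - 18*2)=720, (18*18 - -27*28)=1080, (-27*2 - 27*18)=-540; twice the area = |1260| = 1260; area = 630; answer 630
Step 3: W2 = 630; threaded value p + q = 631; w = -32; f(2) = 1*(-41) + 1*(-32) = -73; iterating: f(2)=-73, f(3)=-114, f(4)=-187, f(5)=-301, f(6)=-488, f(7)=-789, f(8)=-1277, f(9)=-2066; answer -2066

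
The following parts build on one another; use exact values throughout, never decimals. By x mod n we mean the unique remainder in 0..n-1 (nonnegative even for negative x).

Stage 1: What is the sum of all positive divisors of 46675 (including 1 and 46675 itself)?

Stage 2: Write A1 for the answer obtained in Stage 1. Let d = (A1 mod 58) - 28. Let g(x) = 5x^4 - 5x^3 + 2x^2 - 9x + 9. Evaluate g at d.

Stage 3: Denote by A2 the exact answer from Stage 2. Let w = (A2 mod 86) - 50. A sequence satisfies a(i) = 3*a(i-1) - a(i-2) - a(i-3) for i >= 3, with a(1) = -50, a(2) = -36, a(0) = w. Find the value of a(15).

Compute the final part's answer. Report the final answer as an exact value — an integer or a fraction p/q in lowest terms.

-525611

Stage 1: 46675 = 5^2 * 1867; sigma = (1 + 5 + 25) * (1 + 1867) = 31 * 1868 = 57908; answer 57908
Stage 2: A1 = 57908; d = -4; 5*(-4)^4 - 5*(-4)^3 + 2*(-4)^2 - 9*(-4)^1 + 9 = (1280) + (320) + (32) + (36) + (9) = 1677; answer 1677
Stage 3: A2 = 1677; w = -7; a(3) = 3*(-36) - 1*(-50) - 1*(-7) = -51; iterating: a(3)=-51, a(4)=-67, a(5)=-114, a(6)=-224, a(7)=-491, a(8)=-1135, a(9)=-2690, a(10)=-6444, a(11)=-15507, a(12)=-37387, a(13)=-90210, a(14)=-217736, a(15)=-525611; answer -525611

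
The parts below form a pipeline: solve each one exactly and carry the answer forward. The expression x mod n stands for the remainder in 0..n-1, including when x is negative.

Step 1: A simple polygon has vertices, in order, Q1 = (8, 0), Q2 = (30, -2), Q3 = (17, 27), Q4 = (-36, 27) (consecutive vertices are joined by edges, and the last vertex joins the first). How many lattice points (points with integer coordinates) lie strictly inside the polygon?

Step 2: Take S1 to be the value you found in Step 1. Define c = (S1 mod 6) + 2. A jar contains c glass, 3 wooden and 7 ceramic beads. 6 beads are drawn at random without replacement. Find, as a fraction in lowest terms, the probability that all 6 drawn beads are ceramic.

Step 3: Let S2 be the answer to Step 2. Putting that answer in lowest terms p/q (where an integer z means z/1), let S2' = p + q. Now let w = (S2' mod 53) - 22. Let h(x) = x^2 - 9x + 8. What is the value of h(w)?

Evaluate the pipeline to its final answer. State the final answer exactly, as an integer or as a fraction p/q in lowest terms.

18

Step 1: cross terms: (8*-2 - 30*0)=-16, (30*27 - 17*-2)=844, (17*27 - -36*27)=1431, (-36*0 - 8*27)=-216; twice the area = |2043| = 2043; area = 2043/2; boundary points = 2 + 1 + 53 + 1 = 57; strictly interior points = area - boundary/2 + 1 = 994; answer 994
Step 2: S1 = 994; c = 6; total draws C(16,6) = 8008; favorable C(7,6) = 7; P = 1/1144; answer 1/1144
Step 3: S2 = 1/1144; threaded value p + q = 1145; w = 10; 1*(10)^2 - 9*(10)^1 + 8 = (100) + (-90) + (8) = 18; answer 18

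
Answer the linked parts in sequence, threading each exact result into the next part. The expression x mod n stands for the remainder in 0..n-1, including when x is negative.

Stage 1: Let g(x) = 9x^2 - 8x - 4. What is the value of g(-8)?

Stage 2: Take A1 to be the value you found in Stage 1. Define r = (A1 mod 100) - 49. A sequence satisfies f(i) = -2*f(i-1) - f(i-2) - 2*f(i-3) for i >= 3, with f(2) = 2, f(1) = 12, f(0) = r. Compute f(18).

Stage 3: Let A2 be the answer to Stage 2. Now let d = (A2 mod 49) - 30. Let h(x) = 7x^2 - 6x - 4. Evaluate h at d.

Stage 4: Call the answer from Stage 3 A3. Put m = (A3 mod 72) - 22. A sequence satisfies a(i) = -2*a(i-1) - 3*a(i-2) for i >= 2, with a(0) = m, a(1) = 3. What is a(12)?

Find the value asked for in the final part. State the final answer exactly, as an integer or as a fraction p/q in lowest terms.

Stage 1: 9*(-8)^2 - 8*(-8)^1 - 4 = (576) + (64) + (-4) = 636; answer 636
Stage 2: A1 = 636; r = -13; f(3) = -2*(2) - 1*(12) - 2*(-13) = 10; iterating: f(3)=10, f(4)=-46, f(5)=78, f(6)=-130, f(7)=274, f(8)=-574, f(9)=1134, f(10)=-2242, f(11)=4498, f(12)=-9022, f(13)=18030, f(14)=-36034, f(15)=72082, f(16)=-144190, f(17)=288366, f(18)=-576706; answer -576706
Stage 3: A2 = -576706; d = -6; 7*(-6)^2 - 6*(-6)^1 - 4 = (252) + (36) + (-4) = 284; answer 284
Stage 4: A3 = 284; m = 46; a(2) = -2*(3) - 3*(46) = -144; iterating: a(2)=-144, a(3)=279, a(4)=-126, a(5)=-585, a(6)=1548, a(7)=-1341, a(8)=-1962, a(9)=7947, a(10)=-10008, a(11)=-3825, a(12)=37674; answer 37674

37674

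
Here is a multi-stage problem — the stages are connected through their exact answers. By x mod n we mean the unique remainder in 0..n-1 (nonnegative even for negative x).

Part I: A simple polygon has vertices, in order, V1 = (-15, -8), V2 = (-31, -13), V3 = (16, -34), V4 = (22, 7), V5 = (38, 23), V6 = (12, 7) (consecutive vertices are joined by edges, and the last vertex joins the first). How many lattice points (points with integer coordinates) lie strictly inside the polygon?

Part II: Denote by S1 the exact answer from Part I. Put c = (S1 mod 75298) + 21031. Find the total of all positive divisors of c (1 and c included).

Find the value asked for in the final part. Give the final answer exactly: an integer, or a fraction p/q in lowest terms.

33264

Part I: cross terms: (-15*-13 - -31*-8)=-53, (-31*-34 - 16*-13)=1262, (16*7 - 22*-34)=860, (22*23 - 38*7)=240, (38*7 - 12*23)=-10, (12*-8 - -15*7)=9; twice the area = |2308| = 2308; area = 1154; boundary points = 1 + 1 + 1 + 16 + 2 + 3 = 24; strictly interior points = area - boundary/2 + 1 = 1143; answer 1143
Part II: S1 = 1143; c = 22174; 22174 = 2 * 11087; sigma = (1 + 2) * (1 + 11087) = 3 * 11088 = 33264; answer 33264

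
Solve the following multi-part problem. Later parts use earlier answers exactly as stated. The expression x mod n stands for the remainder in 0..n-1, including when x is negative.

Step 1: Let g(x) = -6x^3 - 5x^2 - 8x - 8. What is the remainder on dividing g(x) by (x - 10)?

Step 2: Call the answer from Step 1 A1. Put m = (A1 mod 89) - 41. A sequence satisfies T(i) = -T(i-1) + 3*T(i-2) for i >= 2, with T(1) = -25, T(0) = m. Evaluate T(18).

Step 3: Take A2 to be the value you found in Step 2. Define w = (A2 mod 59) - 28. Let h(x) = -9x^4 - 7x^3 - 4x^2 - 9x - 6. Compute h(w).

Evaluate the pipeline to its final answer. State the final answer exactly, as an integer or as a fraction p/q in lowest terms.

-40782

Step 1: remainder = value at the root: -6*(10)^3 - 5*(10)^2 - 8*(10)^1 - 8 = (-6000) + (-500) + (-80) + (-8) = -6588; answer -6588
Step 2: A1 = -6588; m = 46; T(2) = -1*(-25) + 3*(46) = 163; iterating: T(2)=163, T(3)=-238, T(4)=727, T(5)=-1441, T(6)=3622, T(7)=-7945, T(8)=18811, T(9)=-42646, T(10)=99079, T(11)=-227017, T(12)=524254, T(13)=-1205305, T(14)=2778067, T(15)=-6393982, T(16)=14728183, T(17)=-33910129, T(18)=78094678; answer 78094678
Step 3: A2 = 78094678; w = 8; -9*(8)^4 - 7*(8)^3 - 4*(8)^2 - 9*(8)^1 - 6 = (-36864) + (-3584) + (-256) + (-72) + (-6) = -40782; answer -40782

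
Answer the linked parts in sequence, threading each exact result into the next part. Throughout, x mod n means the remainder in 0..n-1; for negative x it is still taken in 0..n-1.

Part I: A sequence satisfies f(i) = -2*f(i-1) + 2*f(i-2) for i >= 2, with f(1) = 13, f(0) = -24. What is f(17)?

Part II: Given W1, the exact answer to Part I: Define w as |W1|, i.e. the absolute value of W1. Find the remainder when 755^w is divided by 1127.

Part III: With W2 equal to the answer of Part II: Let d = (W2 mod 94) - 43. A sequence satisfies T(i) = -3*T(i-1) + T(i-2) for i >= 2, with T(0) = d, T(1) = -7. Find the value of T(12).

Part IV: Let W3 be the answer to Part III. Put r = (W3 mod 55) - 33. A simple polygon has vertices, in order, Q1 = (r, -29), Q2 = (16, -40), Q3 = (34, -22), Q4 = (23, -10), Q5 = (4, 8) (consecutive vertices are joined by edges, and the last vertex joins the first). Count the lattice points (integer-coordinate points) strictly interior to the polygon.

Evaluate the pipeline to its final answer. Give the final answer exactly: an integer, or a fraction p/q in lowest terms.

1175

Part I: f(2) = -2*(13) + 2*(-24) = -74; iterating: f(2)=-74, f(3)=174, f(4)=-496, f(5)=1340, f(6)=-3672, f(7)=10024, f(8)=-27392, f(9)=74832, f(10)=-204448, f(11)=558560, f(12)=-1526016, f(13)=4169152, f(14)=-11390336, f(15)=31118976, f(16)=-85018624, f(17)=232275200; answer 232275200
Part II: W1 = 232275200; w = 232275200; squarings mod 1127: 755^1=755, 755^2=890, 755^4=946, 755^8=78, 755^16=449, 755^32=995, 755^64=519, 755^128=8, 755^256=64, 755^512=715, 755^1024=694, 755^2048=407, 755^4096=1107, 755^8192=400, 755^16384=1093, 755^32768=29, 755^65536=841, 755^131072=652, 755^262144=225, 755^524288=1037, 755^1048576=211, 755^2097152=568, 755^4194304=302, 755^8388608=1044, 755^16777216=127, 755^33554432=351, 755^67108864=358, 755^134217728=813; 755^232275200 = 755^256 * 755^1024 * 755^2048 * 755^4096 * 755^8192 * 755^524288 * 755^1048576 * 755^4194304 * 755^8388608 * 755^16777216 * 755^67108864 * 755^134217728 = 869 (mod 1127); answer 869
Part III: W2 = 869; d = -20; T(2) = -3*(-7) + 1*(-20) = 1; iterating: T(2)=1, T(3)=-10, T(4)=31, T(5)=-103, T(6)=340, T(7)=-1123, T(8)=3709, T(9)=-12250, T(10)=40459, T(11)=-133627, T(12)=441340; answer 441340
Part IV: W3 = 441340; r = -13; cross terms: (-13*-40 - 16*-29)=984, (16*-22 - 34*-40)=1008, (34*-10 - 23*-22)=166, (23*8 - 4*-10)=224, (4*-29 - -13*8)=-12; twice the area = |2370| = 2370; area = 1185; boundary points = 1 + 18 + 1 + 1 + 1 = 22; strictly interior points = area - boundary/2 + 1 = 1175; answer 1175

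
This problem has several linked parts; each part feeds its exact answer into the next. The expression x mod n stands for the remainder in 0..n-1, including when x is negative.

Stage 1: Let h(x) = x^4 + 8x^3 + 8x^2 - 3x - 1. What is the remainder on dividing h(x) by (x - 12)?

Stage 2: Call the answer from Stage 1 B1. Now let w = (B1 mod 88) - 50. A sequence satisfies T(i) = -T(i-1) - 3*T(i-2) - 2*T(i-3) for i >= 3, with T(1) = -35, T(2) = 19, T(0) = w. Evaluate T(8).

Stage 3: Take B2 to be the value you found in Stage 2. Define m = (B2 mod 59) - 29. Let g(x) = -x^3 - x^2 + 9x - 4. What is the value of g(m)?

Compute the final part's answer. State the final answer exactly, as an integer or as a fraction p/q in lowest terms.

Stage 1: remainder = value at the root: 1*(12)^4 + 8*(12)^3 + 8*(12)^2 - 3*(12)^1 - 1 = (20736) + (13824) + (1152) + (-36) + (-1) = 35675; answer 35675
Stage 2: B1 = 35675; w = -15; T(3) = -1*(19) - 3*(-35) - 2*(-15) = 116; iterating: T(3)=116, T(4)=-103, T(5)=-283, T(6)=360, T(7)=695, T(8)=-1209; answer -1209
Stage 3: B2 = -1209; m = 1; -1*(1)^3 - 1*(1)^2 + 9*(1)^1 - 4 = (-1) + (-1) + (9) + (-4) = 3; answer 3

3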